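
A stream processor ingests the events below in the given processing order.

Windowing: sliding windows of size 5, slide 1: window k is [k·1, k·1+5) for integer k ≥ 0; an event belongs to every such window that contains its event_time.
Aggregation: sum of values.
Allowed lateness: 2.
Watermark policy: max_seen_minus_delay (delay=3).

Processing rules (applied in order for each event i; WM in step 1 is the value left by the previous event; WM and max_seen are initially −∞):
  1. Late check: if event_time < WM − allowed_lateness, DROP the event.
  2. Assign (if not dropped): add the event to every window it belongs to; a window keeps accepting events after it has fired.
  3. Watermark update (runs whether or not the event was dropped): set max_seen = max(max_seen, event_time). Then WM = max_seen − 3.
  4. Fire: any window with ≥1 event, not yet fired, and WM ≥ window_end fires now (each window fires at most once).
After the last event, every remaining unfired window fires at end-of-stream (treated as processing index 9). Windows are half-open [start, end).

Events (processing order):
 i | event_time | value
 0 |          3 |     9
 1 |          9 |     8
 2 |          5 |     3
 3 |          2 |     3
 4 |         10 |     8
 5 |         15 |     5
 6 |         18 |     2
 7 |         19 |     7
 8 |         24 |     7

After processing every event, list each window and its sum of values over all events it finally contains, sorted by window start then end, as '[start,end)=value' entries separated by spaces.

[0,5)=9 [1,6)=12 [2,7)=12 [3,8)=12 [4,9)=3 [5,10)=11 [6,11)=16 [7,12)=16 [8,13)=16 [9,14)=16 [10,15)=8 [11,16)=5 [12,17)=5 [13,18)=5 [14,19)=7 [15,20)=14 [16,21)=9 [17,22)=9 [18,23)=9 [19,24)=7 [20,25)=7 [21,26)=7 [22,27)=7 [23,28)=7 [24,29)=7

i=0 t=3 v=9: → [3,8),[2,7),[1,6),[0,5); WM=0
i=1 t=9 v=8: → [9,14),[8,13),[7,12),[6,11),[5,10); WM=6; [0,5) fires=9 [1,6) fires=9
i=2 t=5 v=3: → [5,10),[4,9),[3,8),[2,7),[1,6); WM=6
i=3 t=2 v=3: DROP (t<6-2); WM=6
i=4 t=10 v=8: → [10,15),[9,14),[8,13),[7,12),[6,11); WM=7; [2,7) fires=12
i=5 t=15 v=5: → [15,20),[14,19),[13,18),[12,17),[11,16); WM=12; [3,8) fires=12 [4,9) fires=3 [5,10) fires=11 [6,11) fires=16 [7,12) fires=16
i=6 t=18 v=2: → [18,23),[17,22),[16,21),[15,20),[14,19); WM=15; [8,13) fires=16 [9,14) fires=16 [10,15) fires=8
i=7 t=19 v=7: → [19,24),[18,23),[17,22),[16,21),[15,20); WM=16; [11,16) fires=5
i=8 t=24 v=7: → [24,29),[23,28),[22,27),[21,26),[20,25); WM=21; [12,17) fires=5 [13,18) fires=5 [14,19) fires=7 [15,20) fires=14 [16,21) fires=9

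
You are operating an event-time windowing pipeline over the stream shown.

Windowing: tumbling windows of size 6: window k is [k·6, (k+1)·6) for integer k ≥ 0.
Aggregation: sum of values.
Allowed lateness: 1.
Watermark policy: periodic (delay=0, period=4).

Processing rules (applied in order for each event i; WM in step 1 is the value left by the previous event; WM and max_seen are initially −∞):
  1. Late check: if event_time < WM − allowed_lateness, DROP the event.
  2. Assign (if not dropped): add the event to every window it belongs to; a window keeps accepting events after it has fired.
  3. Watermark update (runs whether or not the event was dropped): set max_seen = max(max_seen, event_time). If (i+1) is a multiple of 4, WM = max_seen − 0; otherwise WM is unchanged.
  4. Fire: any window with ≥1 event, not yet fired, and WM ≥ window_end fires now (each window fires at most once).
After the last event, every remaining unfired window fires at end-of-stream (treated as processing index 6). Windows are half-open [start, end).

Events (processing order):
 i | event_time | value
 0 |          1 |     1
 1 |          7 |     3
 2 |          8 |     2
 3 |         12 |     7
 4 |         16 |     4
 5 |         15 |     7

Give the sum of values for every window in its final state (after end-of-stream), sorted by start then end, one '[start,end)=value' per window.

i=0 t=1 v=1: → [0,6); WM=−∞
i=1 t=7 v=3: → [6,12); WM=−∞
i=2 t=8 v=2: → [6,12); WM=−∞
i=3 t=12 v=7: → [12,18); WM=12; [0,6) fires=1 [6,12) fires=5
i=4 t=16 v=4: → [12,18); WM=12
i=5 t=15 v=7: → [12,18); WM=12

[0,6)=1 [6,12)=5 [12,18)=18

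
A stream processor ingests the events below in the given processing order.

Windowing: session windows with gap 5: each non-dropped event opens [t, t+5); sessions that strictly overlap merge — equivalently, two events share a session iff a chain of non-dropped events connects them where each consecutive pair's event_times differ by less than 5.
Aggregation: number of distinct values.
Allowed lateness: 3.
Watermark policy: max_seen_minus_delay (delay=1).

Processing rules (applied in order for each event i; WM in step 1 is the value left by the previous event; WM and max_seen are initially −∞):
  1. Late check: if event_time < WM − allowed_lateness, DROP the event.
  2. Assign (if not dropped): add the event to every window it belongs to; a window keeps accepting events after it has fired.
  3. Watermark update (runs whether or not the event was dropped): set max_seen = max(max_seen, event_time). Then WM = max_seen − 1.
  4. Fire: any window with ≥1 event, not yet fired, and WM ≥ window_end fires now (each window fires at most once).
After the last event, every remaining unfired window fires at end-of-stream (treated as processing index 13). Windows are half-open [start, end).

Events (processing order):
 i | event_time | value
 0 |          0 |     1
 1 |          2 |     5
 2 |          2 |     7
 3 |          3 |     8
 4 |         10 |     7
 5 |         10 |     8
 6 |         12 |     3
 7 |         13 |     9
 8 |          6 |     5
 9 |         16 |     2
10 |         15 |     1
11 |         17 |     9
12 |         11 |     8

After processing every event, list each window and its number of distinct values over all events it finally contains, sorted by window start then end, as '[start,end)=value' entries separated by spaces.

i=0 t=0 v=1: → [0,5); WM=-1
i=1 t=2 v=5: → [0,7); WM=1
i=2 t=2 v=7: → [0,7); WM=1
i=3 t=3 v=8: → [0,8); WM=2
i=4 t=10 v=7: → [10,15); WM=9
i=5 t=10 v=8: → [10,15); WM=9
i=6 t=12 v=3: → [10,17); WM=11
i=7 t=13 v=9: → [10,18); WM=12
i=8 t=6 v=5: DROP (t<12-3); WM=12
i=9 t=16 v=2: → [10,21); WM=15
i=10 t=15 v=1: → [10,21); WM=15
i=11 t=17 v=9: → [10,22); WM=16
i=12 t=11 v=8: DROP (t<16-3); WM=16

[0,8)=4 [10,22)=6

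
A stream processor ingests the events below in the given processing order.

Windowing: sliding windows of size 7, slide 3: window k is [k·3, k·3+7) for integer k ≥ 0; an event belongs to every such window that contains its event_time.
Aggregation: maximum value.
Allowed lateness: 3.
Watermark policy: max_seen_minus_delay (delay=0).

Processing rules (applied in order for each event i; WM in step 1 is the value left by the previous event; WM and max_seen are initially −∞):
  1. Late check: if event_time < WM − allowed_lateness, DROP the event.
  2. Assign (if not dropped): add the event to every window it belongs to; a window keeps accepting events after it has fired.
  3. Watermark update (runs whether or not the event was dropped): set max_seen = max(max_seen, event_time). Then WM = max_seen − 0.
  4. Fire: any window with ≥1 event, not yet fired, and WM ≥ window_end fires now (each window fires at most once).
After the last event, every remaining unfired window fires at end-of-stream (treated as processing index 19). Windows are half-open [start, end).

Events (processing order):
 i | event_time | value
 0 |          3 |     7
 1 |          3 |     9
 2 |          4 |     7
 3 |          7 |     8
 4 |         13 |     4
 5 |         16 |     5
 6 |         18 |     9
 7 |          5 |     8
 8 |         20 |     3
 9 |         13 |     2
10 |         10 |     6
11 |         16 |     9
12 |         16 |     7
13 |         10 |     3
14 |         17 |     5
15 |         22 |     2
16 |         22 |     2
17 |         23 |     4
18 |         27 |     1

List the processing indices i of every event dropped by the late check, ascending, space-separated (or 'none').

i=0 t=3 v=7: → [3,10),[0,7); WM=3
i=1 t=3 v=9: → [3,10),[0,7); WM=3
i=2 t=4 v=7: → [3,10),[0,7); WM=4
i=3 t=7 v=8: → [6,13),[3,10); WM=7; [0,7) fires=9
i=4 t=13 v=4: → [12,19),[9,16); WM=13; [3,10) fires=9 [6,13) fires=8
i=5 t=16 v=5: → [15,22),[12,19); WM=16; [9,16) fires=4
i=6 t=18 v=9: → [18,25),[15,22),[12,19); WM=18
i=7 t=5 v=8: DROP (t<18-3); WM=18
i=8 t=20 v=3: → [18,25),[15,22); WM=20; [12,19) fires=9
i=9 t=13 v=2: DROP (t<20-3); WM=20
i=10 t=10 v=6: DROP (t<20-3); WM=20
i=11 t=16 v=9: DROP (t<20-3); WM=20
i=12 t=16 v=7: DROP (t<20-3); WM=20
i=13 t=10 v=3: DROP (t<20-3); WM=20
i=14 t=17 v=5: → [15,22),[12,19); WM=20
i=15 t=22 v=2: → [21,28),[18,25); WM=22; [15,22) fires=9
i=16 t=22 v=2: → [21,28),[18,25); WM=22
i=17 t=23 v=4: → [21,28),[18,25); WM=23
i=18 t=27 v=1: → [27,34),[24,31),[21,28); WM=27; [18,25) fires=9

7 9 10 11 12 13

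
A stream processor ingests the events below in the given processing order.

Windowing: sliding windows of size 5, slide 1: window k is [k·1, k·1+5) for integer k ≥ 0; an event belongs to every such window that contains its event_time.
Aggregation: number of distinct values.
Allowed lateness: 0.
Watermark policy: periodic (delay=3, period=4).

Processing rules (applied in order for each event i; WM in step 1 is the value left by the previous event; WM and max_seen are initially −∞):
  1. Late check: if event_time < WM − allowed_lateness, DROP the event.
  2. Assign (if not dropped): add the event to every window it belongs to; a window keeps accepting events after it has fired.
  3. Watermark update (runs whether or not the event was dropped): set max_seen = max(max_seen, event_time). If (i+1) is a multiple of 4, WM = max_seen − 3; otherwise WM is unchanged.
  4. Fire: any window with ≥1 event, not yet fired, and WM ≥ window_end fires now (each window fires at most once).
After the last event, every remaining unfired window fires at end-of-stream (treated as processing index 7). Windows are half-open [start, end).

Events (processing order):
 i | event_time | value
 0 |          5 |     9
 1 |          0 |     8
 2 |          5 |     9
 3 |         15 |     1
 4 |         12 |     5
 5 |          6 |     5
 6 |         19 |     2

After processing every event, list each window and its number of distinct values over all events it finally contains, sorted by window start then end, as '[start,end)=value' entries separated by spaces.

i=0 t=5 v=9: → [5,10),[4,9),[3,8),[2,7),[1,6); WM=−∞
i=1 t=0 v=8: → [0,5); WM=−∞
i=2 t=5 v=9: → [5,10),[4,9),[3,8),[2,7),[1,6); WM=−∞
i=3 t=15 v=1: → [15,20),[14,19),[13,18),[12,17),[11,16); WM=12; [0,5) fires=1 [1,6) fires=1 [2,7) fires=1 [3,8) fires=1 [4,9) fires=1 [5,10) fires=1
i=4 t=12 v=5: → [12,17),[11,16),[10,15),[9,14),[8,13); WM=12
i=5 t=6 v=5: DROP (t<12-0); WM=12
i=6 t=19 v=2: → [19,24),[18,23),[17,22),[16,21),[15,20); WM=12

[0,5)=1 [1,6)=1 [2,7)=1 [3,8)=1 [4,9)=1 [5,10)=1 [8,13)=1 [9,14)=1 [10,15)=1 [11,16)=2 [12,17)=2 [13,18)=1 [14,19)=1 [15,20)=2 [16,21)=1 [17,22)=1 [18,23)=1 [19,24)=1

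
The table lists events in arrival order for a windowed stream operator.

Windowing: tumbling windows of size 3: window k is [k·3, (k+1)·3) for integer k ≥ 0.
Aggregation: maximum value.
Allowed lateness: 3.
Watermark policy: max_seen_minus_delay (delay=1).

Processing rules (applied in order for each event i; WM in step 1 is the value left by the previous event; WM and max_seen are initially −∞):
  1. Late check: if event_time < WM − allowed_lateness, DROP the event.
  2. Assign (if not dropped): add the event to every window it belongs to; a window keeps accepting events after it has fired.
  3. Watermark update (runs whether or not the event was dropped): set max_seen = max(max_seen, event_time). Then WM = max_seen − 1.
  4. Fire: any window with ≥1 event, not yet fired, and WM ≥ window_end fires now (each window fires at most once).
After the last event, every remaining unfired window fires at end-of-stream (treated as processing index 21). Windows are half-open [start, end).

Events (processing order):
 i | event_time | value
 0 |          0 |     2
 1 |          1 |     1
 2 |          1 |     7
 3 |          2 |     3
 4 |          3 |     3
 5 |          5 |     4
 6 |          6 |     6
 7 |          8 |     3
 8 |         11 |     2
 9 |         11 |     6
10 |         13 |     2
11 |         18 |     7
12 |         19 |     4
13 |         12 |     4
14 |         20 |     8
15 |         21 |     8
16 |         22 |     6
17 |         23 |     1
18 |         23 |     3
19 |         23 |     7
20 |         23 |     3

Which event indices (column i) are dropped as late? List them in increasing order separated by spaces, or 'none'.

i=0 t=0 v=2: → [0,3); WM=-1
i=1 t=1 v=1: → [0,3); WM=0
i=2 t=1 v=7: → [0,3); WM=0
i=3 t=2 v=3: → [0,3); WM=1
i=4 t=3 v=3: → [3,6); WM=2
i=5 t=5 v=4: → [3,6); WM=4; [0,3) fires=7
i=6 t=6 v=6: → [6,9); WM=5
i=7 t=8 v=3: → [6,9); WM=7; [3,6) fires=4
i=8 t=11 v=2: → [9,12); WM=10; [6,9) fires=6
i=9 t=11 v=6: → [9,12); WM=10
i=10 t=13 v=2: → [12,15); WM=12; [9,12) fires=6
i=11 t=18 v=7: → [18,21); WM=17; [12,15) fires=2
i=12 t=19 v=4: → [18,21); WM=18
i=13 t=12 v=4: DROP (t<18-3); WM=18
i=14 t=20 v=8: → [18,21); WM=19
i=15 t=21 v=8: → [21,24); WM=20
i=16 t=22 v=6: → [21,24); WM=21; [18,21) fires=8
i=17 t=23 v=1: → [21,24); WM=22
i=18 t=23 v=3: → [21,24); WM=22
i=19 t=23 v=7: → [21,24); WM=22
i=20 t=23 v=3: → [21,24); WM=22

13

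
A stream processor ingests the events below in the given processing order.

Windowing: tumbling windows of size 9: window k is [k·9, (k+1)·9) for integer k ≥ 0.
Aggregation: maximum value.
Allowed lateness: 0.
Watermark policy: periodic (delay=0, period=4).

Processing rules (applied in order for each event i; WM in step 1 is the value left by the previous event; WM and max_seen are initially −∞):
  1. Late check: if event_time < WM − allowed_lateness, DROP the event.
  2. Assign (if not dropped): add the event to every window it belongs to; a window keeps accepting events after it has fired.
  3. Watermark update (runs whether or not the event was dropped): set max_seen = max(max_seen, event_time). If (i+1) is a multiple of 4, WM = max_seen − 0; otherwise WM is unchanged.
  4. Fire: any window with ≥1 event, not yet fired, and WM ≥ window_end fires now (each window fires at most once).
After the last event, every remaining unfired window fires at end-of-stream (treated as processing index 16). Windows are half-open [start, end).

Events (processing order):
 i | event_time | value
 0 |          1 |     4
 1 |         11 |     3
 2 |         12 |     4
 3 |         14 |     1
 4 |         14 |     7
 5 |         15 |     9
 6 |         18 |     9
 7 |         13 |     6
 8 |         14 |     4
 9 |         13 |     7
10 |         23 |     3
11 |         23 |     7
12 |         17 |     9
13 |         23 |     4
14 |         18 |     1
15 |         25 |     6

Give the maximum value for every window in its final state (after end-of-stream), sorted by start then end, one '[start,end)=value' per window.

i=0 t=1 v=4: → [0,9); WM=−∞
i=1 t=11 v=3: → [9,18); WM=−∞
i=2 t=12 v=4: → [9,18); WM=−∞
i=3 t=14 v=1: → [9,18); WM=14; [0,9) fires=4
i=4 t=14 v=7: → [9,18); WM=14
i=5 t=15 v=9: → [9,18); WM=14
i=6 t=18 v=9: → [18,27); WM=14
i=7 t=13 v=6: DROP (t<14-0); WM=18; [9,18) fires=9
i=8 t=14 v=4: DROP (t<18-0); WM=18
i=9 t=13 v=7: DROP (t<18-0); WM=18
i=10 t=23 v=3: → [18,27); WM=18
i=11 t=23 v=7: → [18,27); WM=23
i=12 t=17 v=9: DROP (t<23-0); WM=23
i=13 t=23 v=4: → [18,27); WM=23
i=14 t=18 v=1: DROP (t<23-0); WM=23
i=15 t=25 v=6: → [18,27); WM=25

[0,9)=4 [9,18)=9 [18,27)=9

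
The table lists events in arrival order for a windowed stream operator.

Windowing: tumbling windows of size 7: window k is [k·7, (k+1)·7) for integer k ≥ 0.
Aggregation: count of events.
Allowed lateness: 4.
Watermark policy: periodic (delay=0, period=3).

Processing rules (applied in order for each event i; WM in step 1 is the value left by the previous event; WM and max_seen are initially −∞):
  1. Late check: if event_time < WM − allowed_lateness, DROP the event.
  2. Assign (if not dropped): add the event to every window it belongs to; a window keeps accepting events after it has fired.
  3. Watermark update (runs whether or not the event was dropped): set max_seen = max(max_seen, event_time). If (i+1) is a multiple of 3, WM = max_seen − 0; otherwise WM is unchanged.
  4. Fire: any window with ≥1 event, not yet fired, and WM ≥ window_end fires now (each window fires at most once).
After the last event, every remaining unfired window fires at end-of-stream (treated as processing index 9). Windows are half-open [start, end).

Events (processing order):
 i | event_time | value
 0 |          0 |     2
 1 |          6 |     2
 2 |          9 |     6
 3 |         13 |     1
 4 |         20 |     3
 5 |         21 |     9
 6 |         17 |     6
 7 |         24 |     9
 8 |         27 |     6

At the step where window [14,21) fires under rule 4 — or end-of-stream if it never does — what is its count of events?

i=0 t=0 v=2: → [0,7); WM=−∞
i=1 t=6 v=2: → [0,7); WM=−∞
i=2 t=9 v=6: → [7,14); WM=9; [0,7) fires=2
i=3 t=13 v=1: → [7,14); WM=9
i=4 t=20 v=3: → [14,21); WM=9
i=5 t=21 v=9: → [21,28); WM=21; [7,14) fires=2 [14,21) fires=1
i=6 t=17 v=6: → [14,21); WM=21
i=7 t=24 v=9: → [21,28); WM=21
i=8 t=27 v=6: → [21,28); WM=27

1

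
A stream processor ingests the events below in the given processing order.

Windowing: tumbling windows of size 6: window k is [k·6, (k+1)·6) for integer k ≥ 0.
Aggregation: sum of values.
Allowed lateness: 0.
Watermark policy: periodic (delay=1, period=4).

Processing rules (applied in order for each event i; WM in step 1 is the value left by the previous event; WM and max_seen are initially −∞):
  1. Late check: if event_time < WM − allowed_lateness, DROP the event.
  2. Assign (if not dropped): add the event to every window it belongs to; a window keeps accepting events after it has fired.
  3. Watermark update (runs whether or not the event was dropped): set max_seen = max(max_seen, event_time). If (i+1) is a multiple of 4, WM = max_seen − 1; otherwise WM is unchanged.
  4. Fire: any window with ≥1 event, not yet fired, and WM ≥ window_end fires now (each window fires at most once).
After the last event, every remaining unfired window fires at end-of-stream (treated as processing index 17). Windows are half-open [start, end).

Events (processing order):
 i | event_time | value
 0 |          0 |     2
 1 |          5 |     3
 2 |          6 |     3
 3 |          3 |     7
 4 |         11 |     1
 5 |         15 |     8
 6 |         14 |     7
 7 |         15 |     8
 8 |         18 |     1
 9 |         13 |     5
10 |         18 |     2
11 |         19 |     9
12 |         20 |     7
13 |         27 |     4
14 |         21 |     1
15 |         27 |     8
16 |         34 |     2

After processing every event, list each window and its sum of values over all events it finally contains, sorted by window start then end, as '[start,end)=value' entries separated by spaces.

i=0 t=0 v=2: → [0,6); WM=−∞
i=1 t=5 v=3: → [0,6); WM=−∞
i=2 t=6 v=3: → [6,12); WM=−∞
i=3 t=3 v=7: → [0,6); WM=5
i=4 t=11 v=1: → [6,12); WM=5
i=5 t=15 v=8: → [12,18); WM=5
i=6 t=14 v=7: → [12,18); WM=5
i=7 t=15 v=8: → [12,18); WM=14; [0,6) fires=12 [6,12) fires=4
i=8 t=18 v=1: → [18,24); WM=14
i=9 t=13 v=5: DROP (t<14-0); WM=14
i=10 t=18 v=2: → [18,24); WM=14
i=11 t=19 v=9: → [18,24); WM=18; [12,18) fires=23
i=12 t=20 v=7: → [18,24); WM=18
i=13 t=27 v=4: → [24,30); WM=18
i=14 t=21 v=1: → [18,24); WM=18
i=15 t=27 v=8: → [24,30); WM=26; [18,24) fires=20
i=16 t=34 v=2: → [30,36); WM=26

[0,6)=12 [6,12)=4 [12,18)=23 [18,24)=20 [24,30)=12 [30,36)=2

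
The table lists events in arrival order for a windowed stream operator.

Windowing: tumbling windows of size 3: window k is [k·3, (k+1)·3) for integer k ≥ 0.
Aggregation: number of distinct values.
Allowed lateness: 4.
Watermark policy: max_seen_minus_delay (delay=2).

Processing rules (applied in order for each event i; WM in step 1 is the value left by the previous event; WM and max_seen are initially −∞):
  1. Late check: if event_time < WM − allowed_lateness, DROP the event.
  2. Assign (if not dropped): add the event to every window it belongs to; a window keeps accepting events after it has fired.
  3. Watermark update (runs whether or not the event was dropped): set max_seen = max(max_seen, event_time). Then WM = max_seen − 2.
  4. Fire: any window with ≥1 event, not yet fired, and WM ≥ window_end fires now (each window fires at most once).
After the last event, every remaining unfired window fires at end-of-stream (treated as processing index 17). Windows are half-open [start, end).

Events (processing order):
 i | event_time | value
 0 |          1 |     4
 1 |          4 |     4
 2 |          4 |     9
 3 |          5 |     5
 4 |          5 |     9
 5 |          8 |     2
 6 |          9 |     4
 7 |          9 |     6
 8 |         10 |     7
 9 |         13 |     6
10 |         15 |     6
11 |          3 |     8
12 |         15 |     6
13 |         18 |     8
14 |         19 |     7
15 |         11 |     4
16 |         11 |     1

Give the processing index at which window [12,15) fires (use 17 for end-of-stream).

i=0 t=1 v=4: → [0,3); WM=-1
i=1 t=4 v=4: → [3,6); WM=2
i=2 t=4 v=9: → [3,6); WM=2
i=3 t=5 v=5: → [3,6); WM=3; [0,3) fires=1
i=4 t=5 v=9: → [3,6); WM=3
i=5 t=8 v=2: → [6,9); WM=6; [3,6) fires=3
i=6 t=9 v=4: → [9,12); WM=7
i=7 t=9 v=6: → [9,12); WM=7
i=8 t=10 v=7: → [9,12); WM=8
i=9 t=13 v=6: → [12,15); WM=11; [6,9) fires=1
i=10 t=15 v=6: → [15,18); WM=13; [9,12) fires=3
i=11 t=3 v=8: DROP (t<13-4); WM=13
i=12 t=15 v=6: → [15,18); WM=13
i=13 t=18 v=8: → [18,21); WM=16; [12,15) fires=1
i=14 t=19 v=7: → [18,21); WM=17
i=15 t=11 v=4: DROP (t<17-4); WM=17
i=16 t=11 v=1: DROP (t<17-4); WM=17

13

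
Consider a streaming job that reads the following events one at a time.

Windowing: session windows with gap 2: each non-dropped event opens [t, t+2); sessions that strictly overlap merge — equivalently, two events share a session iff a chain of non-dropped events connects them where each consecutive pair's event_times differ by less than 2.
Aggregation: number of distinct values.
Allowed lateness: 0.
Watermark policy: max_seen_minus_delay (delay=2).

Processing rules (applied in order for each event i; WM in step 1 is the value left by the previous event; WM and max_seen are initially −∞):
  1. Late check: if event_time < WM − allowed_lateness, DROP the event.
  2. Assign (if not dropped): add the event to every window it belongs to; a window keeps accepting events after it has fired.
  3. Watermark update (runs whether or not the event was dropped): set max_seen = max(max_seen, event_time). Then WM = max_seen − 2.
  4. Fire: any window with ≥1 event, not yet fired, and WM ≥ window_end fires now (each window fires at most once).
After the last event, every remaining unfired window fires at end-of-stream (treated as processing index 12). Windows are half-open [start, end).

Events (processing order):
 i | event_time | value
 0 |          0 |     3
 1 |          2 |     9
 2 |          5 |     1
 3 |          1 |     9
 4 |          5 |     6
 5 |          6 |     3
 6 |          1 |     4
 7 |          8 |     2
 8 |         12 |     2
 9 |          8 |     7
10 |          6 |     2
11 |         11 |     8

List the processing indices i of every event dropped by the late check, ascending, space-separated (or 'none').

3 6 9 10

i=0 t=0 v=3: → [0,2); WM=-2
i=1 t=2 v=9: → [2,4); WM=0
i=2 t=5 v=1: → [5,7); WM=3
i=3 t=1 v=9: DROP (t<3-0); WM=3
i=4 t=5 v=6: → [5,7); WM=3
i=5 t=6 v=3: → [5,8); WM=4
i=6 t=1 v=4: DROP (t<4-0); WM=4
i=7 t=8 v=2: → [8,10); WM=6
i=8 t=12 v=2: → [12,14); WM=10
i=9 t=8 v=7: DROP (t<10-0); WM=10
i=10 t=6 v=2: DROP (t<10-0); WM=10
i=11 t=11 v=8: → [11,14); WM=10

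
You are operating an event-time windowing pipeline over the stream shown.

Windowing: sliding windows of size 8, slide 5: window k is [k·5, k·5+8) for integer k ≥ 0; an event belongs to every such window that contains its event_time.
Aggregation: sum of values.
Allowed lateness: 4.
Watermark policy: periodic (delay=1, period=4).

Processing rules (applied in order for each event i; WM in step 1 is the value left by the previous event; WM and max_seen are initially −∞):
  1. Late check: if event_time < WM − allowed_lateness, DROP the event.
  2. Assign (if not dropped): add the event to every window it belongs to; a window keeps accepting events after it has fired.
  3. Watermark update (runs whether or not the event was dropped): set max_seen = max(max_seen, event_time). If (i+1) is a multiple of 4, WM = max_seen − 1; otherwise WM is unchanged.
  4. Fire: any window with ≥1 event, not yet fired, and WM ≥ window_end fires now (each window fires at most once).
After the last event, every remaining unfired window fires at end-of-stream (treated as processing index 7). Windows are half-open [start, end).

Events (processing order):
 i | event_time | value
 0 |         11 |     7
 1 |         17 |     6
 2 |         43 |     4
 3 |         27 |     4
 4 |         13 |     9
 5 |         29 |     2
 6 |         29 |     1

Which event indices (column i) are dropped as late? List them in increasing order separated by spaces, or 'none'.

i=0 t=11 v=7: → [10,18),[5,13); WM=−∞
i=1 t=17 v=6: → [15,23),[10,18); WM=−∞
i=2 t=43 v=4: → [40,48); WM=−∞
i=3 t=27 v=4: → [25,33),[20,28); WM=42; [5,13) fires=7 [10,18) fires=13 [15,23) fires=6 [20,28) fires=4 [25,33) fires=4
i=4 t=13 v=9: DROP (t<42-4); WM=42
i=5 t=29 v=2: DROP (t<42-4); WM=42
i=6 t=29 v=1: DROP (t<42-4); WM=42

4 5 6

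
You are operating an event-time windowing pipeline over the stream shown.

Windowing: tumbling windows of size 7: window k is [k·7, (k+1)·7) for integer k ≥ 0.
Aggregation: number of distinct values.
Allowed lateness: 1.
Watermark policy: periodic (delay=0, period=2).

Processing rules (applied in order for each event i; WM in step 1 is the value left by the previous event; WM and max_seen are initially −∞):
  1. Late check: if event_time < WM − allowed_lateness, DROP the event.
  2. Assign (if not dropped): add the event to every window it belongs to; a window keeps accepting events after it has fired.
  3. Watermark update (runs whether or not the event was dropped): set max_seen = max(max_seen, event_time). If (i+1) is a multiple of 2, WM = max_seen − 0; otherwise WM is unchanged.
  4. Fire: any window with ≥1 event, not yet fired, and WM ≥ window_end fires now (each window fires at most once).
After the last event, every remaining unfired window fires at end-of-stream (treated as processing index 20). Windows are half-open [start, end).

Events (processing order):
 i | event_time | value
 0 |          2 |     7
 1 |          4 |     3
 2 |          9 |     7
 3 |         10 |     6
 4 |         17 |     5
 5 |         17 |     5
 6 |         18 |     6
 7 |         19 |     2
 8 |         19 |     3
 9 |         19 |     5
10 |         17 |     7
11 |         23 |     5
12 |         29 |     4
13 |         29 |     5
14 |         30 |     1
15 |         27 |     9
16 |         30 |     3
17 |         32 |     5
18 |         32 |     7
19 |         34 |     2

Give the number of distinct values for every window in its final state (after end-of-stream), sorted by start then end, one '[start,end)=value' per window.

i=0 t=2 v=7: → [0,7); WM=−∞
i=1 t=4 v=3: → [0,7); WM=4
i=2 t=9 v=7: → [7,14); WM=4
i=3 t=10 v=6: → [7,14); WM=10; [0,7) fires=2
i=4 t=17 v=5: → [14,21); WM=10
i=5 t=17 v=5: → [14,21); WM=17; [7,14) fires=2
i=6 t=18 v=6: → [14,21); WM=17
i=7 t=19 v=2: → [14,21); WM=19
i=8 t=19 v=3: → [14,21); WM=19
i=9 t=19 v=5: → [14,21); WM=19
i=10 t=17 v=7: DROP (t<19-1); WM=19
i=11 t=23 v=5: → [21,28); WM=23; [14,21) fires=4
i=12 t=29 v=4: → [28,35); WM=23
i=13 t=29 v=5: → [28,35); WM=29; [21,28) fires=1
i=14 t=30 v=1: → [28,35); WM=29
i=15 t=27 v=9: DROP (t<29-1); WM=30
i=16 t=30 v=3: → [28,35); WM=30
i=17 t=32 v=5: → [28,35); WM=32
i=18 t=32 v=7: → [28,35); WM=32
i=19 t=34 v=2: → [28,35); WM=34

[0,7)=2 [7,14)=2 [14,21)=4 [21,28)=1 [28,35)=6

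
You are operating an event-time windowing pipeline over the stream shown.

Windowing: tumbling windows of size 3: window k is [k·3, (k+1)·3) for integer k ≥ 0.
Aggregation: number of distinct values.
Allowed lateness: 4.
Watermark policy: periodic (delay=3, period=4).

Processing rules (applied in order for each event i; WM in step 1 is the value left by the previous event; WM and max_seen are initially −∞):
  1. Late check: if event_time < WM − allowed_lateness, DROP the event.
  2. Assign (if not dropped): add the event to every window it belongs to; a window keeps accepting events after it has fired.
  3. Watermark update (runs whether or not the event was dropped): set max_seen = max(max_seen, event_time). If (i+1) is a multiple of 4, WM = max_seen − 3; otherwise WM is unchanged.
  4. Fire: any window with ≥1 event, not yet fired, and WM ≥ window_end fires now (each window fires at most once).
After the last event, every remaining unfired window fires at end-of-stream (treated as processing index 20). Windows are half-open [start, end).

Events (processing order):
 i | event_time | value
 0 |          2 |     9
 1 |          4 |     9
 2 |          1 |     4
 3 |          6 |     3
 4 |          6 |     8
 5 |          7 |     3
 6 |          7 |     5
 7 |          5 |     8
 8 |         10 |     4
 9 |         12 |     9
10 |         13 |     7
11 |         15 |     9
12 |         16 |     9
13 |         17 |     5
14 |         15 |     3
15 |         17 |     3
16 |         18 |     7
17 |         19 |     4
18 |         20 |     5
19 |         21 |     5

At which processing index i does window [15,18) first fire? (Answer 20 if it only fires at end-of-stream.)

19

i=0 t=2 v=9: → [0,3); WM=−∞
i=1 t=4 v=9: → [3,6); WM=−∞
i=2 t=1 v=4: → [0,3); WM=−∞
i=3 t=6 v=3: → [6,9); WM=3; [0,3) fires=2
i=4 t=6 v=8: → [6,9); WM=3
i=5 t=7 v=3: → [6,9); WM=3
i=6 t=7 v=5: → [6,9); WM=3
i=7 t=5 v=8: → [3,6); WM=4
i=8 t=10 v=4: → [9,12); WM=4
i=9 t=12 v=9: → [12,15); WM=4
i=10 t=13 v=7: → [12,15); WM=4
i=11 t=15 v=9: → [15,18); WM=12; [3,6) fires=2 [6,9) fires=3 [9,12) fires=1
i=12 t=16 v=9: → [15,18); WM=12
i=13 t=17 v=5: → [15,18); WM=12
i=14 t=15 v=3: → [15,18); WM=12
i=15 t=17 v=3: → [15,18); WM=14
i=16 t=18 v=7: → [18,21); WM=14
i=17 t=19 v=4: → [18,21); WM=14
i=18 t=20 v=5: → [18,21); WM=14
i=19 t=21 v=5: → [21,24); WM=18; [12,15) fires=2 [15,18) fires=3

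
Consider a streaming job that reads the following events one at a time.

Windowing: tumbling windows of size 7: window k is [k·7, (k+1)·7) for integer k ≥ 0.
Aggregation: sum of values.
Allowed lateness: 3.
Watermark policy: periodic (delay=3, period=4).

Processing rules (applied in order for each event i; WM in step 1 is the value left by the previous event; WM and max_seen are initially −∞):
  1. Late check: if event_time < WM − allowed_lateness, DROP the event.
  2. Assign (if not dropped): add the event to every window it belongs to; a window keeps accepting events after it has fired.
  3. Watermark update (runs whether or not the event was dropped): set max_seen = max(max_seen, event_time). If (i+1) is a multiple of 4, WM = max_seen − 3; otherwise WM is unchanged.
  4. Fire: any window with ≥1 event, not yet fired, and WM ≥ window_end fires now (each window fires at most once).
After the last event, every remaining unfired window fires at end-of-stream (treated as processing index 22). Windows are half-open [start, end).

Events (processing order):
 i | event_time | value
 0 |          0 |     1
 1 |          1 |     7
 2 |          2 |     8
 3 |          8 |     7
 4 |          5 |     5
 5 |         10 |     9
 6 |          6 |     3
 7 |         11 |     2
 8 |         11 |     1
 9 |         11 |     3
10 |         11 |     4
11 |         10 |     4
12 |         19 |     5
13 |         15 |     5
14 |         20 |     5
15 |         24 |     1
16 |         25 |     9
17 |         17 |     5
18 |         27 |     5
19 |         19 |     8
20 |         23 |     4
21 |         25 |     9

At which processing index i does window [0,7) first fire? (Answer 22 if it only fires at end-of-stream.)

i=0 t=0 v=1: → [0,7); WM=−∞
i=1 t=1 v=7: → [0,7); WM=−∞
i=2 t=2 v=8: → [0,7); WM=−∞
i=3 t=8 v=7: → [7,14); WM=5
i=4 t=5 v=5: → [0,7); WM=5
i=5 t=10 v=9: → [7,14); WM=5
i=6 t=6 v=3: → [0,7); WM=5
i=7 t=11 v=2: → [7,14); WM=8; [0,7) fires=24
i=8 t=11 v=1: → [7,14); WM=8
i=9 t=11 v=3: → [7,14); WM=8
i=10 t=11 v=4: → [7,14); WM=8
i=11 t=10 v=4: → [7,14); WM=8
i=12 t=19 v=5: → [14,21); WM=8
i=13 t=15 v=5: → [14,21); WM=8
i=14 t=20 v=5: → [14,21); WM=8
i=15 t=24 v=1: → [21,28); WM=21; [7,14) fires=30 [14,21) fires=15
i=16 t=25 v=9: → [21,28); WM=21
i=17 t=17 v=5: DROP (t<21-3); WM=21
i=18 t=27 v=5: → [21,28); WM=21
i=19 t=19 v=8: → [14,21); WM=24
i=20 t=23 v=4: → [21,28); WM=24
i=21 t=25 v=9: → [21,28); WM=24

7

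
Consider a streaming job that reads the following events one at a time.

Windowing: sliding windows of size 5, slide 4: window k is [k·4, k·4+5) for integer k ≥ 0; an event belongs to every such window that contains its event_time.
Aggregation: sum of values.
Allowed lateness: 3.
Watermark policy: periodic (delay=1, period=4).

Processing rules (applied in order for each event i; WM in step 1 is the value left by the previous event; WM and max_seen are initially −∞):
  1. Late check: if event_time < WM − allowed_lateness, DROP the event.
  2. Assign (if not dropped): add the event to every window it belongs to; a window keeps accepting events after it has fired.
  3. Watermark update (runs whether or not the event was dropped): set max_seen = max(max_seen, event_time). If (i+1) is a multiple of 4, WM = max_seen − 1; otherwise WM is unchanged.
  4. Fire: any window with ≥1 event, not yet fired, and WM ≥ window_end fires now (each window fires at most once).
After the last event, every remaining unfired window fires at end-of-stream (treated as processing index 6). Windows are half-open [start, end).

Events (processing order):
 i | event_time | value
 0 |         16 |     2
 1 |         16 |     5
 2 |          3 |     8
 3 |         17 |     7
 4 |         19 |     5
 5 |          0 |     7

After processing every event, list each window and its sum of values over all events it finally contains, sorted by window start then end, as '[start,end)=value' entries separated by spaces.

[0,5)=8 [12,17)=7 [16,21)=19

i=0 t=16 v=2: → [16,21),[12,17); WM=−∞
i=1 t=16 v=5: → [16,21),[12,17); WM=−∞
i=2 t=3 v=8: → [0,5); WM=−∞
i=3 t=17 v=7: → [16,21); WM=16; [0,5) fires=8
i=4 t=19 v=5: → [16,21); WM=16
i=5 t=0 v=7: DROP (t<16-3); WM=16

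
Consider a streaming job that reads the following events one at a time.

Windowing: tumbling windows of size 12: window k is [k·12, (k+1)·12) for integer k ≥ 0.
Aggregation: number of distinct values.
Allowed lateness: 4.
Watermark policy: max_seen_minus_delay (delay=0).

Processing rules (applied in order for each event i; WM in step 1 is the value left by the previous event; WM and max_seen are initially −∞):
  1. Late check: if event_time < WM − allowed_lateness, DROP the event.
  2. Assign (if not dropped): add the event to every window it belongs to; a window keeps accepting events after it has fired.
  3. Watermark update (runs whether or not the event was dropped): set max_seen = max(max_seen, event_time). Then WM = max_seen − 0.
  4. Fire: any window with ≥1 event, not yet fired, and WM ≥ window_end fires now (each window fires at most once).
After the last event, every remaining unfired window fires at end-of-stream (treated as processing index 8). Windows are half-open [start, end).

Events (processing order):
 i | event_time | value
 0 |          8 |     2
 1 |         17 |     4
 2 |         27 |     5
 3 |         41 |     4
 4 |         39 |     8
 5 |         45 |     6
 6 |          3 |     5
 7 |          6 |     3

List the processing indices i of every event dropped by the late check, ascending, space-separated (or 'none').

i=0 t=8 v=2: → [0,12); WM=8
i=1 t=17 v=4: → [12,24); WM=17; [0,12) fires=1
i=2 t=27 v=5: → [24,36); WM=27; [12,24) fires=1
i=3 t=41 v=4: → [36,48); WM=41; [24,36) fires=1
i=4 t=39 v=8: → [36,48); WM=41
i=5 t=45 v=6: → [36,48); WM=45
i=6 t=3 v=5: DROP (t<45-4); WM=45
i=7 t=6 v=3: DROP (t<45-4); WM=45

6 7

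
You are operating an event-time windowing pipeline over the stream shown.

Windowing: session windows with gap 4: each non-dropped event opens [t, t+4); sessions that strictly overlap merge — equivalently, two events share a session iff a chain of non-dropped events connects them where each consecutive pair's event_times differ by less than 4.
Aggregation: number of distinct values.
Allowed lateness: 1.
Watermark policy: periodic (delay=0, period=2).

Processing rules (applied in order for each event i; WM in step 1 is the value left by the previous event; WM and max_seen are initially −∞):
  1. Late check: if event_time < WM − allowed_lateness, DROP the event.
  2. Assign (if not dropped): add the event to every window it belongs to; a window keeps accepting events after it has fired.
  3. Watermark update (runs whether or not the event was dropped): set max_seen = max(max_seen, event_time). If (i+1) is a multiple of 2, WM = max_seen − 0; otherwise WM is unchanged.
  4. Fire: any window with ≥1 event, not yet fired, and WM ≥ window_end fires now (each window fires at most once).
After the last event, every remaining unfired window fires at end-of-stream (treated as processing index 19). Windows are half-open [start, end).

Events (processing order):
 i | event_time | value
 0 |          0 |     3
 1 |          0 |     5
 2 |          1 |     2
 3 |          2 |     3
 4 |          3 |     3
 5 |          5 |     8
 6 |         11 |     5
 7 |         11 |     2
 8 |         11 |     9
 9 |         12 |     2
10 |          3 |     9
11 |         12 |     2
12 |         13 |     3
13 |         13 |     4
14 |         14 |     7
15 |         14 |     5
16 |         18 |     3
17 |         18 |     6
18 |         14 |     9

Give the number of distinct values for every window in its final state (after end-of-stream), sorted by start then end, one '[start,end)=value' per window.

i=0 t=0 v=3: → [0,4); WM=−∞
i=1 t=0 v=5: → [0,4); WM=0
i=2 t=1 v=2: → [0,5); WM=0
i=3 t=2 v=3: → [0,6); WM=2
i=4 t=3 v=3: → [0,7); WM=2
i=5 t=5 v=8: → [0,9); WM=5
i=6 t=11 v=5: → [11,15); WM=5
i=7 t=11 v=2: → [11,15); WM=11
i=8 t=11 v=9: → [11,15); WM=11
i=9 t=12 v=2: → [11,16); WM=12
i=10 t=3 v=9: DROP (t<12-1); WM=12
i=11 t=12 v=2: → [11,16); WM=12
i=12 t=13 v=3: → [11,17); WM=12
i=13 t=13 v=4: → [11,17); WM=13
i=14 t=14 v=7: → [11,18); WM=13
i=15 t=14 v=5: → [11,18); WM=14
i=16 t=18 v=3: → [18,22); WM=14
i=17 t=18 v=6: → [18,22); WM=18
i=18 t=14 v=9: DROP (t<18-1); WM=18

[0,9)=4 [11,18)=6 [18,22)=2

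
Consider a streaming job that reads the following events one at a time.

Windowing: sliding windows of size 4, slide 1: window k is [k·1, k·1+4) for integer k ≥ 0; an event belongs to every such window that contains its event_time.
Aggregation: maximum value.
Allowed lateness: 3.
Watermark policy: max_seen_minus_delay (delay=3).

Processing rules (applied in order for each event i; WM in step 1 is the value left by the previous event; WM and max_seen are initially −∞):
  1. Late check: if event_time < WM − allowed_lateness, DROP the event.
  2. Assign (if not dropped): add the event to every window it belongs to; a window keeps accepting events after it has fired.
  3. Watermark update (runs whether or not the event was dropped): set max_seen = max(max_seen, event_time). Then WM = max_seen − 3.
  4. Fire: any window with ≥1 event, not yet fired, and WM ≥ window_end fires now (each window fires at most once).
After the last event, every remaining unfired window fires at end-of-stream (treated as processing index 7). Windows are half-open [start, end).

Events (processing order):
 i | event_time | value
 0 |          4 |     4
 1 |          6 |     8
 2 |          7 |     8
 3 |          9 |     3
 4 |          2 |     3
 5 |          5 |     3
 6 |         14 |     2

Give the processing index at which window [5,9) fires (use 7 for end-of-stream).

i=0 t=4 v=4: → [4,8),[3,7),[2,6),[1,5); WM=1
i=1 t=6 v=8: → [6,10),[5,9),[4,8),[3,7); WM=3
i=2 t=7 v=8: → [7,11),[6,10),[5,9),[4,8); WM=4
i=3 t=9 v=3: → [9,13),[8,12),[7,11),[6,10); WM=6; [1,5) fires=4 [2,6) fires=4
i=4 t=2 v=3: DROP (t<6-3); WM=6
i=5 t=5 v=3: → [5,9),[4,8),[3,7),[2,6); WM=6
i=6 t=14 v=2: → [14,18),[13,17),[12,16),[11,15); WM=11; [3,7) fires=8 [4,8) fires=8 [5,9) fires=8 [6,10) fires=8 [7,11) fires=8

6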